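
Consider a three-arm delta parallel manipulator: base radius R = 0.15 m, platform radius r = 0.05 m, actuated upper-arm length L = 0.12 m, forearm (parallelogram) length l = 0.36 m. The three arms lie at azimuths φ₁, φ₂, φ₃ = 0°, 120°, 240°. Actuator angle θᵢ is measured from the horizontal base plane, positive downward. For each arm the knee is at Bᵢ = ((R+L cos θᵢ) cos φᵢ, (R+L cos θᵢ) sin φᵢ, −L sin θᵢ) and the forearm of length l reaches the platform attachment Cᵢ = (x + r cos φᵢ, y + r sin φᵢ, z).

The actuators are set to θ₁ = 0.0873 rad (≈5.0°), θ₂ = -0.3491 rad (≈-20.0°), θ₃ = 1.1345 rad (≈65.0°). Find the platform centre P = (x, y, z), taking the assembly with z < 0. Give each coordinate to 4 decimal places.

arm 1 at φ=0.0°: (R−r)+L cos θ1 = 0.2195;  O1 = (0.2195, 0.0000, -0.0105)
arm 2 at φ=120.0°: (R−r)+L cos θ2 = 0.2128;  O2 = (-0.1064, 0.1843, 0.0410)
φ3=240.0°: virtual centre (-0.0754, -0.1305, -0.1088), radius l
eliminate P² terms by subtracting sphere 1 from 2 and 3
linear system: -0.6518x+0.3685y = -0.0014−0.1030z; -0.5898x+-0.2610y = -0.0138−-0.1966z
Cramer: x(z) = 0.0140-0.1176z;  y(z) = 0.0211-0.4875z
sphere 1 gives Az²+Bz+C=0 with A=1.2515, B=0.0487, C=-0.0868;  B²−4AC=0.4369;  roots -0.2835, 0.2446;  negative root z = -0.2835
x = 0.0473, y = 0.1593

(0.0473, 0.1593, -0.2835)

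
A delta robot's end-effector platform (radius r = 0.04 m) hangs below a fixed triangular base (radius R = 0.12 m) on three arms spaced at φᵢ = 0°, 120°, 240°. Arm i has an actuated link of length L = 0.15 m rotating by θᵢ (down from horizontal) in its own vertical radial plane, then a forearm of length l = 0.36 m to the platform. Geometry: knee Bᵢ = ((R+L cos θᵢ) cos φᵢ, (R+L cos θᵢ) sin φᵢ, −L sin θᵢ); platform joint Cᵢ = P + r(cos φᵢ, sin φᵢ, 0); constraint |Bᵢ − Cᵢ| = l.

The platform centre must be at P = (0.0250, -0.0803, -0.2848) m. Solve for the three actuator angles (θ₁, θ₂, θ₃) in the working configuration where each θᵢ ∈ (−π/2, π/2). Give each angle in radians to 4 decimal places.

arm 1 (φ=0.0°): x'=0.0250, y'=-0.0803
  A cos θ + B sin θ = C:  0.0550·cos θ + -0.2848·sin θ = 0.0551
  θ1 = atan2(B,A) + arccos(C/0.2901) = -0.0002
rotate P by −φ2: (-0.0820, 0.0185, -0.2848)
  e−x'=0.1620;  (l²−L²−(e−x')²−y'²−z²)/2L = -0.0020
  γ=atan2(-0.2848,0.1620)=-1.0535;  ψ=arccos(-0.0062)=1.5770;  θ2=γ+ψ≈0.5235
arm 3 (φ=240.0°): x'=0.0570, y'=0.0618
  A cos θ + B sin θ = C:  0.0230·cos θ + -0.2848·sin θ = 0.0721
  θ3 = atan2(B,A) + arccos(C/0.2857) = -0.1748

θ₁ = -0.0002, θ₂ = 0.5235, θ₃ = -0.1748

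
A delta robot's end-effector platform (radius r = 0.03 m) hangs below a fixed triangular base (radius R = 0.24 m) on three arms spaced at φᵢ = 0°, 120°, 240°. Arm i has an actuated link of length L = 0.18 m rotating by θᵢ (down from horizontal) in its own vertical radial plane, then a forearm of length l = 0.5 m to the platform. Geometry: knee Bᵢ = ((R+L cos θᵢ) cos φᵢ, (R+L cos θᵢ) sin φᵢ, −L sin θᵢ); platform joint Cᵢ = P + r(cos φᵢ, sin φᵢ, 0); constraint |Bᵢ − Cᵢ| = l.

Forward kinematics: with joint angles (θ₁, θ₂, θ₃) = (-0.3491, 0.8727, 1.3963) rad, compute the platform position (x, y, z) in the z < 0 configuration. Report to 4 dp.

(0.2139, 0.0868, -0.4023)

arm 1 at φ=0.0°: ρ1 = 0.3791;  S1 = (0.3791, 0.0000, 0.0616)
φ2=120.0°: virtual centre (-0.1628, 0.2821, -0.1379), radius l
S3 = (0.2413·cos240.0°, 0.2413·sin240.0°, -0.1773) = (-0.1206, -0.2089, -0.1773)
|S₂|²−|S₁|² = -0.0224;  |S₃|²−|S₁|² = -0.0579
linear system: -1.0840x+0.5641y = -0.0224−-0.3989z; -0.9995x+-0.4179y = -0.0579−-0.4777z
det = 1.0168;  x = 0.0414+-0.4289z,  y = 0.0397+-0.1171z
sphere 1 gives Az²+Bz+C=0 with A=1.1977, B=0.1574, C=-0.1305;  B²−4AC=0.6501;  roots -0.4023, 0.2709;  negative root z = -0.4023
x = 0.2139, y = 0.0868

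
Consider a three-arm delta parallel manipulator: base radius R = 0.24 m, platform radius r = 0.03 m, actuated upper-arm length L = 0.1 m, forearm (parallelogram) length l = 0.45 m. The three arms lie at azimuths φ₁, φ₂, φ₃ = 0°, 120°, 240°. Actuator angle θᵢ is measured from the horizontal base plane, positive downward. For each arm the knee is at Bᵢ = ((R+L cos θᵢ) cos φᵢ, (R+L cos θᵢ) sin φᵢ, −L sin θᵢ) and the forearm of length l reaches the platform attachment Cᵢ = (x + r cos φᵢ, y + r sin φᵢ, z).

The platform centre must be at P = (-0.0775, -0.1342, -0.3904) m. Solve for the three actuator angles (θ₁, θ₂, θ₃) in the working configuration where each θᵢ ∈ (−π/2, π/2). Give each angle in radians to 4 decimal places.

θ₁ = 1.3095, θ₂ = 1.3094, θ₃ = -0.3492

arm 1 (φ=0.0°): x'=-0.0775, y'=-0.1342
  e−x'=0.2875;  (l²−L²−(e−x')²−y'²−z²)/2L = -0.3029
  θ1 = atan2(B,A) + arccos(C/0.4848) = 1.3095
rotate P by −φ2: (-0.0775, 0.1342, -0.3904)
  A=0.2875, B=-0.3904, C=(l²−L²−A²−y'²−z²)/(2L)=-0.3028
  γ=atan2(-0.3904,0.2875)=-0.9361;  ψ=arccos(-0.6246)=2.2454;  θ2=γ+ψ≈1.3094
arm 3 (φ=240.0°): x'=0.1550, y'=0.0000
  A cos θ + B sin θ = C:  0.0550·cos θ + -0.3904·sin θ = 0.1853
  θ3 = atan2(B,A) + arccos(C/0.3943) = -0.3492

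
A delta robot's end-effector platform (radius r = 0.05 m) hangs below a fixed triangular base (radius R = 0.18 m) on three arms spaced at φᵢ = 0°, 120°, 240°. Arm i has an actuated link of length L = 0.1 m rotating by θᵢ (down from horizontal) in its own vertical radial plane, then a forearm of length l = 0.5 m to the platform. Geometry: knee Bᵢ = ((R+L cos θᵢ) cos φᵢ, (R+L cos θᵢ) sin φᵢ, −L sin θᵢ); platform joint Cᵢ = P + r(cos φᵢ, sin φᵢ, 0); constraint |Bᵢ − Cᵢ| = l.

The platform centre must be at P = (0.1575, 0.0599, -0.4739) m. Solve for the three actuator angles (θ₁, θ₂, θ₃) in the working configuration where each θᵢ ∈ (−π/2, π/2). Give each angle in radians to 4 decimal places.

θ₁ = -0.1749, θ₂ = 0.6979, θ₃ = 1.1341

arm 1 (φ=0.0°): x'=0.1575, y'=0.0599
  e−x'=-0.0275;  (l²−L²−(e−x')²−y'²−z²)/2L = 0.0554
  θ1 = atan2(B,A) + arccos(C/0.4747) = -0.1749
φ2=120.0° → target in arm frame (-0.0269, -0.1663)
  A cos θ + B sin θ = C:  0.1569·cos θ + -0.4739·sin θ = -0.1843
  θ2 = atan2(B,A) + arccos(C/0.4992) = 0.6979
φ3=240.0° → target in arm frame (-0.1306, 0.1064)
  e−x'=0.2606;  (l²−L²−(e−x')²−y'²−z²)/2L = -0.3192
  γ=atan2(-0.4739,0.2606)=-1.0680;  ψ=arccos(-0.5902)=2.2021;  θ3=γ+ψ≈1.1341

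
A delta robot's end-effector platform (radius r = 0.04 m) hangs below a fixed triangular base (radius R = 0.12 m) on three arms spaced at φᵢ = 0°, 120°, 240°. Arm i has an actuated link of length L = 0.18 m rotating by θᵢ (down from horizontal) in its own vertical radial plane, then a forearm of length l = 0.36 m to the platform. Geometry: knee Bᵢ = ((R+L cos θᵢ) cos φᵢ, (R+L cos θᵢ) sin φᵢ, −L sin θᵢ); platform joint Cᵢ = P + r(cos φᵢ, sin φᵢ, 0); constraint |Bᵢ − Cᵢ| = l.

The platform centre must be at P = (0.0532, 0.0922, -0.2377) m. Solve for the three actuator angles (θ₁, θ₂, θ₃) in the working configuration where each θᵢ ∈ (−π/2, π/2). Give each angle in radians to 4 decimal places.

θ₁ = -0.2620, θ₂ = -0.2623, θ₃ = 0.6105

rotate P by −φ1: (0.0532, 0.0922, -0.2377)
  e−x'=0.0268;  (l²−L²−(e−x')²−y'²−z²)/2L = 0.0874
  γ=atan2(-0.2377,0.0268)=-1.4585;  ψ=arccos(0.3656)=1.1966;  θ1=γ+ψ≈-0.2620
φ2=120.0° → target in arm frame (0.0532, -0.0922)
  A=0.0268, B=-0.2377, C=(l²−L²−A²−y'²−z²)/(2L)=0.0875
  γ=atan2(-0.2377,0.0268)=-1.4587;  ψ=arccos(0.3657)=1.1965;  θ2=γ+ψ≈-0.2623
rotate P by −φ3: (-0.1064, 0.0000, -0.2377)
  e−x'=0.1864;  (l²−L²−(e−x')²−y'²−z²)/2L = 0.0165
  √(A²+B²)=0.3021;  θ3 = -0.9057+1.5162 ≈ 0.6105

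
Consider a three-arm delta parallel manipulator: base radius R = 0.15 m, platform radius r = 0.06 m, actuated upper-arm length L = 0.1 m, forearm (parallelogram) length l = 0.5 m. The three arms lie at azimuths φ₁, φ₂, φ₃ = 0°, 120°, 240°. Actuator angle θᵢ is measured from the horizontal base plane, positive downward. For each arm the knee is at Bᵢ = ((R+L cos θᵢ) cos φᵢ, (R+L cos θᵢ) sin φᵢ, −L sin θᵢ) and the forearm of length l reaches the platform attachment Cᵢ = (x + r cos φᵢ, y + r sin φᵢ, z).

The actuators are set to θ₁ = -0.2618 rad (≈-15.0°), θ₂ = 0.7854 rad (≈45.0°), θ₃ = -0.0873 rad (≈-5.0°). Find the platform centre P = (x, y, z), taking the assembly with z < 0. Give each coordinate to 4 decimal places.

(0.1029, -0.1311, -0.4493)

φ1=0.0°: virtual centre (0.1866, 0.0000, 0.0259), radius l
arm 2 at φ=120.0°: ρ2 = 0.1607;  O2 = (-0.0804, 0.1392, -0.0707)
O3 = (0.1896·cos240.0°, 0.1896·sin240.0°, 0.0087) = (-0.0948, -0.1642, 0.0087)
|O₂|²−|O₁|² = -0.0047;  |O₃|²−|O₁|² = 0.0005
linear system: -0.5339x+0.2784y = -0.0047−-0.1932z; -0.5628x+-0.3284y = 0.0005−-0.0343z
Cramer: x(z) = 0.0042-0.2199z;  y(z) = -0.0088+0.2723z
quadratic in z: (1.1225)z²+(0.0237)z+(-0.2160)=0, √Δ=0.9850 → z ∈ {-0.4493, 0.4282}; z = -0.4493 (taking z<0)
x = 0.1029, y = -0.1311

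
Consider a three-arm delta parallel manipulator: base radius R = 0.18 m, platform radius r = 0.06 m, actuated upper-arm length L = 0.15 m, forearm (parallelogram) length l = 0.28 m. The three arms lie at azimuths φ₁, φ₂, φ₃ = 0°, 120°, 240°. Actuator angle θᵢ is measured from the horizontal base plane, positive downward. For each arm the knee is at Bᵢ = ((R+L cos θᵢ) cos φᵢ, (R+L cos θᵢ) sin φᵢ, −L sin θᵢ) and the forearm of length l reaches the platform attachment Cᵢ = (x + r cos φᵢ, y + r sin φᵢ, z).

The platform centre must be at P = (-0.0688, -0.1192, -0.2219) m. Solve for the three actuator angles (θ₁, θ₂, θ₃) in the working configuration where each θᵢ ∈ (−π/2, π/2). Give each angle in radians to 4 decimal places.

θ₁ = 1.2219, θ₂ = 1.2220, θ₃ = -0.1745

rotate P by −φ1: (-0.0688, -0.1192, -0.2219)
  e−x'=0.1888;  (l²−L²−(e−x')²−y'²−z²)/2L = -0.1440
  θ1 = atan2(B,A) + arccos(C/0.2914) = 1.2219
arm 2 (φ=120.0°): x'=-0.0688, y'=0.1192
  A=0.1888, B=-0.2219, C=(l²−L²−A²−y'²−z²)/(2L)=-0.1440
  θ2 = atan2(B,A) + arccos(C/0.2914) = 1.2220
φ3=240.0° → target in arm frame (0.1376, 0.0000)
  A cos θ + B sin θ = C:  -0.0176·cos θ + -0.2219·sin θ = 0.0212
  θ3 = atan2(B,A) + arccos(C/0.2226) = -0.1745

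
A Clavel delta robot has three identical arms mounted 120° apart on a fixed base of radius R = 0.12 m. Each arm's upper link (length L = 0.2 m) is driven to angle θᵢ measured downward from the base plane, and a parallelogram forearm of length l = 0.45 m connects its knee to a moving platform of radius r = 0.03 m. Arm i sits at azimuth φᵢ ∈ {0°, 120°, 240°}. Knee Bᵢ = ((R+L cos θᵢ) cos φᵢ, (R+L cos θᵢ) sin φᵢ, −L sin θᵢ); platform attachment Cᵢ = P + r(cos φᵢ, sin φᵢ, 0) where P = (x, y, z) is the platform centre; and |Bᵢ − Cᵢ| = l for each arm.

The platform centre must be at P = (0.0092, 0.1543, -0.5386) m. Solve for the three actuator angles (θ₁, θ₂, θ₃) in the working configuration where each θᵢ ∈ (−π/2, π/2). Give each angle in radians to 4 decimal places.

rotate P by −φ1: (0.0092, 0.1543, -0.5386)
  A=0.0808, B=-0.5386, C=(l²−L²−A²−y'²−z²)/(2L)=-0.3948
  θ1 = atan2(B,A) + arccos(C/0.5446) = 0.9598
rotate P by −φ2: (0.1290, -0.0851, -0.5386)
  A=-0.0390, B=-0.5386, C=(l²−L²−A²−y'²−z²)/(2L)=-0.3409
  θ2 = atan2(B,A) + arccos(C/0.5400) = 0.6109
φ3=240.0° → target in arm frame (-0.1382, -0.0692)
  A=0.2282, B=-0.5386, C=(l²−L²−A²−y'²−z²)/(2L)=-0.4612
  √(A²+B²)=0.5850;  θ3 = -1.1700+2.4789 ≈ 1.3089

θ₁ = 0.9598, θ₂ = 0.6109, θ₃ = 1.3089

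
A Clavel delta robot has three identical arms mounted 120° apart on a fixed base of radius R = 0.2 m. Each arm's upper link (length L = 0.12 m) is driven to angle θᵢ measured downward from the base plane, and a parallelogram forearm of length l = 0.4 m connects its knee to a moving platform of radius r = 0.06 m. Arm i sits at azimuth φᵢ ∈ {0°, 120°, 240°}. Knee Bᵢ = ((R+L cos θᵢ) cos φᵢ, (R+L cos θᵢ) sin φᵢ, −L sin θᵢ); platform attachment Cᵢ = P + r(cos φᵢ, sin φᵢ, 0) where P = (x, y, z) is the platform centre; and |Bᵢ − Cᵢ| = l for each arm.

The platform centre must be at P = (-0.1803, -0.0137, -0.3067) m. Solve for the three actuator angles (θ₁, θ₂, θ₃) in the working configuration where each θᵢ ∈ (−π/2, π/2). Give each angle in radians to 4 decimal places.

arm 1 (φ=0.0°): x'=-0.1803, y'=-0.0137
  e−x'=0.3203;  (l²−L²−(e−x')²−y'²−z²)/2L = -0.2135
  θ1 = atan2(B,A) + arccos(C/0.4435) = 1.3094
arm 2 (φ=120.0°): x'=0.0783, y'=0.1630
  e−x'=0.0617;  (l²−L²−(e−x')²−y'²−z²)/2L = 0.0882
  θ2 = atan2(B,A) + arccos(C/0.3128) = -0.0871
φ3=240.0° → target in arm frame (0.1020, -0.1493)
  A=0.0380, B=-0.3067, C=(l²−L²−A²−y'²−z²)/(2L)=0.1158
  θ3 = atan2(B,A) + arccos(C/0.3090) = -0.2610

θ₁ = 1.3094, θ₂ = -0.0871, θ₃ = -0.2610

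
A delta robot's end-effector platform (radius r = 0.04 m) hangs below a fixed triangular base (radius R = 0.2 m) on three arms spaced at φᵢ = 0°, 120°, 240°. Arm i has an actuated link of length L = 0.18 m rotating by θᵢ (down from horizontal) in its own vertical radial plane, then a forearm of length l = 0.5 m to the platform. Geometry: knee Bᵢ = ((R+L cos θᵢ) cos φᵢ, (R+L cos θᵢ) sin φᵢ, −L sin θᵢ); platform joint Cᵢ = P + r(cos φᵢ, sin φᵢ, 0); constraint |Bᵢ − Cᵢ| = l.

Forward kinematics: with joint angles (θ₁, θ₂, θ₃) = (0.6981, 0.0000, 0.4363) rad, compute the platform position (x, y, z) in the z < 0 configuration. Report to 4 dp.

(-0.0833, 0.0609, -0.4335)

centre 1 = (0.2979·cos0.0°, 0.2979·sin0.0°, -0.1157) = (0.2979, 0.0000, -0.1157)
arm 2 at φ=120.0°: e+L cos θ2 = 0.3400;  centre 2 = (-0.1700, 0.2944, 0.0000)
arm 3 at φ=240.0°: e+L cos θ3 = 0.3231;  centre 3 = (-0.1616, -0.2798, -0.0761)
|centre ₂|²−|centre ₁|² = 0.0135;  |centre ₃|²−|centre ₁|² = 0.0081
[-0.9358 0.5889 0.2314]·P = 0.0135;  [-0.9189 -0.5597 0.0793]·P = 0.0081
Cramer: x(z) = -0.0115+0.1654z;  y(z) = 0.0045-0.1300z
quadratic in z: (1.0443)z²+(0.1278)z+(-0.1408)=0, √Δ=0.7776 → z ∈ {-0.4335, 0.3111}; z = -0.4335 (taking z<0)
x = -0.0833, y = 0.0609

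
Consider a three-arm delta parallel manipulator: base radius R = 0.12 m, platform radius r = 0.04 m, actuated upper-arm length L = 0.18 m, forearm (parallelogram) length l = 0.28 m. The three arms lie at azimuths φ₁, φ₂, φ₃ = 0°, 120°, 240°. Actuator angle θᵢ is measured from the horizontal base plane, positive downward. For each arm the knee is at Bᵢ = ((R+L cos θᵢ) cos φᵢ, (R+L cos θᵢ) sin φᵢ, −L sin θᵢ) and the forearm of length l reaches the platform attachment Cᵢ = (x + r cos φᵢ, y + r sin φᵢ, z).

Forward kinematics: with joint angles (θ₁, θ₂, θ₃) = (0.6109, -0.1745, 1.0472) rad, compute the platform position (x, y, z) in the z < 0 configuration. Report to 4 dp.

φ1=0.0°: virtual centre (0.2274, 0.0000, -0.1032), radius l
S2 = (0.2573·cos120.0°, 0.2573·sin120.0°, 0.0313) = (-0.1286, 0.2228, 0.0313)
arm 3 at φ=240.0°: e+L cos θ3 = 0.1700;  S3 = (-0.0850, -0.1472, -0.1559)
|S₂|²−|S₁|² = 0.0048;  |S₃|²−|S₁|² = -0.0092
plane₁₂: -0.7122x+0.4456y+0.2690z = 0.0048
det = 0.4881;  x = 0.0055+0.0662z,  y = 0.0195+-0.4979z
quadratic in z: (1.2523)z²+(0.1577)z+(-0.0181)=0, √Δ=0.3399 → z ∈ {-0.1987, 0.0728}; z = -0.1987 (taking z<0)
x = -0.0076, y = 0.1185

(-0.0076, 0.1185, -0.1987)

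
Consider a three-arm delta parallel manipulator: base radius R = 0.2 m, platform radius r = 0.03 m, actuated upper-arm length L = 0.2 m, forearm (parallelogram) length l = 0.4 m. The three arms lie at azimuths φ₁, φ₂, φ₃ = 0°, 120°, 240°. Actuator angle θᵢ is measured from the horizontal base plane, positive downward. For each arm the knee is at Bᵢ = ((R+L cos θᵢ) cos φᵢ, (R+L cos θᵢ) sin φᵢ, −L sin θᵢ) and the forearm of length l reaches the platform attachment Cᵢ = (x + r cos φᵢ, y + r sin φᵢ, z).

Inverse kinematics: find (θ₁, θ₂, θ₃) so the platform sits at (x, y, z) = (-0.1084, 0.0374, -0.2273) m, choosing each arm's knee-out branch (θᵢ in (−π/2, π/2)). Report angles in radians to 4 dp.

arm 1 (φ=0.0°): x'=-0.1084, y'=0.0374
  A=0.2784, B=-0.2273, C=(l²−L²−A²−y'²−z²)/(2L)=-0.0264
  θ1 = atan2(B,A) + arccos(C/0.3594) = 0.9597
arm 2 (φ=120.0°): x'=0.0866, y'=0.0752
  A=0.0834, B=-0.2273, C=(l²−L²−A²−y'²−z²)/(2L)=0.1393
  √(A²+B²)=0.2421;  θ2 = -1.2191+0.9577 ≈ -0.2614
φ3=240.0° → target in arm frame (0.0218, -0.1126)
  e−x'=0.1482;  (l²−L²−(e−x')²−y'²−z²)/2L = 0.0843
  γ=atan2(-0.2273,0.1482)=-0.9930;  ψ=arccos(0.3105)=1.2551;  θ3=γ+ψ≈0.2620

θ₁ = 0.9597, θ₂ = -0.2614, θ₃ = 0.2620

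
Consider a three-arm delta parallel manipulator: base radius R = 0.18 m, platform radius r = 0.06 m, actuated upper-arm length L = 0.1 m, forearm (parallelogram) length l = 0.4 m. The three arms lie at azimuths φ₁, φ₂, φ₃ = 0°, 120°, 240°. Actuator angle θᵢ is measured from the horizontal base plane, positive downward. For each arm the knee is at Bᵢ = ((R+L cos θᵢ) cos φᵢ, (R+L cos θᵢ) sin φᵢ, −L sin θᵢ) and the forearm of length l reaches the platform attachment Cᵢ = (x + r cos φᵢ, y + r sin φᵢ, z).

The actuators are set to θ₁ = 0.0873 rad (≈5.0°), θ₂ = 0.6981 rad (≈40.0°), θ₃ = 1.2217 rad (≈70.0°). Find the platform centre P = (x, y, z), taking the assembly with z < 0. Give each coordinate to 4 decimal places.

centre 1 = (0.2196·cos0.0°, 0.2196·sin0.0°, -0.0087) = (0.2196, 0.0000, -0.0087)
φ2=120.0°: virtual centre (-0.0983, 0.1703, -0.0643), radius l
arm 3 at φ=240.0°: ρ3 = 0.1542;  centre 3 = (-0.0771, -0.1335, -0.0940)
eliminate P² terms by subtracting sphere 1 from 2 and 3
linear system: -0.6358x+0.3405y = -0.0055−-0.1111z; -0.5934x+-0.2671y = -0.0157−-0.1705z
Cramer: x(z) = 0.0183-0.2359z;  y(z) = 0.0180-0.1142z
sphere 1 gives Az²+Bz+C=0 with A=1.0687, B=0.1083, C=-0.1191;  B²−4AC=0.5208;  roots -0.3883, 0.2870;  negative root z = -0.3883
x = 0.1099, y = 0.0624

(0.1099, 0.0624, -0.3883)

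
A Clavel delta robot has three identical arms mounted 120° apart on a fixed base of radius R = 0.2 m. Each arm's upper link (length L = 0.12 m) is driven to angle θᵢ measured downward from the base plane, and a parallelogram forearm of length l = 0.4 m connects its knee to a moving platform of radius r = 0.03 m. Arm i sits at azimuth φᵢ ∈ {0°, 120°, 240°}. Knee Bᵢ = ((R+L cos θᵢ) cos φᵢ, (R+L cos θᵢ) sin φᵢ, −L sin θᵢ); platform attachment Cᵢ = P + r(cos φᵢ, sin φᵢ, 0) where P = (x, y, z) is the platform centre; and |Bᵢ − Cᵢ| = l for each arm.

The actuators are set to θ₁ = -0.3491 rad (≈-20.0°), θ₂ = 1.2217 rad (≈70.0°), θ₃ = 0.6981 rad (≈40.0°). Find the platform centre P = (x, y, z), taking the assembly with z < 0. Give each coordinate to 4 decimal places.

(0.1331, -0.0577, -0.3254)

φ1=0.0°: virtual centre (0.2828, 0.0000, 0.0410), radius l
S2 = (0.2110·cos120.0°, 0.2110·sin120.0°, -0.1128) = (-0.1055, 0.1828, -0.1128)
S3 = (0.2619·cos240.0°, 0.2619·sin240.0°, -0.0771) = (-0.1310, -0.2268, -0.0771)
subtract pairs → two planes through P
linear system: -0.7766x+0.3655y = -0.0244−-0.3076z; -0.8275x+-0.4537y = -0.0071−-0.2364z
det = 0.6548;  x = 0.0208+-0.3451z,  y = -0.0224+0.1084z
into |P−S₁|² = l²: 1.1308z² + 0.0938z + -0.0892 = 0;  Δ = 0.4124;  z = -0.3254 or 0.2424 → z<0 root = -0.3254
x = 0.1331, y = -0.0577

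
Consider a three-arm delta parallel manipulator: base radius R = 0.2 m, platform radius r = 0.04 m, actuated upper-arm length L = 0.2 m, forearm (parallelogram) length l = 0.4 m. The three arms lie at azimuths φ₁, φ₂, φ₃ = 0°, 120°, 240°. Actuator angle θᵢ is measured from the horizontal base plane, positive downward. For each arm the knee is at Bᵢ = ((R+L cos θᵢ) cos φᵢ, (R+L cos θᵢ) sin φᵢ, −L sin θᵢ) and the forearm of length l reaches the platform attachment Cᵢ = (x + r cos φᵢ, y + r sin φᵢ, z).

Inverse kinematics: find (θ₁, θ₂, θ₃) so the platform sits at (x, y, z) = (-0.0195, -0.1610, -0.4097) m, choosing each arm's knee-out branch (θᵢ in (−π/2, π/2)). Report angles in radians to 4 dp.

θ₁ = 1.0470, θ₂ = 1.3961, θ₃ = 0.3493

rotate P by −φ1: (-0.0195, -0.1610, -0.4097)
  e−x'=0.1795;  (l²−L²−(e−x')²−y'²−z²)/2L = -0.2650
  θ1 = atan2(B,A) + arccos(C/0.4473) = 1.0470
rotate P by −φ2: (-0.1297, 0.0974, -0.4097)
  A=0.2897, B=-0.4097, C=(l²−L²−A²−y'²−z²)/(2L)=-0.3531
  √(A²+B²)=0.5018;  θ2 = -0.9554+2.3515 ≈ 1.3961
arm 3 (φ=240.0°): x'=0.1492, y'=0.0636
  e−x'=0.0108;  (l²−L²−(e−x')²−y'²−z²)/2L = -0.1300
  θ3 = atan2(B,A) + arccos(C/0.4098) = 0.3493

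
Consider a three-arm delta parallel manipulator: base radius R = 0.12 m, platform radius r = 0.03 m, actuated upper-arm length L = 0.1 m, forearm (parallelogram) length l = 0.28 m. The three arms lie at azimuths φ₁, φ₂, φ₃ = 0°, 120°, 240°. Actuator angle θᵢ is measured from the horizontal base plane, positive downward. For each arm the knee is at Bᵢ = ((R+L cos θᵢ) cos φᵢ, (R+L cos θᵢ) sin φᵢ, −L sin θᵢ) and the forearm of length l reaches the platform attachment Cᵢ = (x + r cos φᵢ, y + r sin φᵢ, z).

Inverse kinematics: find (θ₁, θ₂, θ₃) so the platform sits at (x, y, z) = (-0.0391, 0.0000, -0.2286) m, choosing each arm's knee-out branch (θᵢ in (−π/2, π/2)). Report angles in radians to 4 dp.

rotate P by −φ1: (-0.0391, 0.0000, -0.2286)
  A cos θ + B sin θ = C:  0.1291·cos θ + -0.2286·sin θ = -0.0026
  γ=atan2(-0.2286,0.1291)=-1.0567;  ψ=arccos(-0.0100)=1.5808;  θ1=γ+ψ≈0.5241
rotate P by −φ2: (0.0195, 0.0339, -0.2286)
  A=0.0705, B=-0.2286, C=(l²−L²−A²−y'²−z²)/(2L)=0.0502
  √(A²+B²)=0.2392;  θ2 = -1.2719+1.3595 ≈ 0.0877
arm 3 (φ=240.0°): x'=0.0196, y'=-0.0339
  e−x'=0.0704;  (l²−L²−(e−x')²−y'²−z²)/2L = 0.0502
  γ=atan2(-0.2286,0.0704)=-1.2719;  ψ=arccos(0.2097)=1.3595;  θ3=γ+ψ≈0.0877

θ₁ = 0.5241, θ₂ = 0.0877, θ₃ = 0.0877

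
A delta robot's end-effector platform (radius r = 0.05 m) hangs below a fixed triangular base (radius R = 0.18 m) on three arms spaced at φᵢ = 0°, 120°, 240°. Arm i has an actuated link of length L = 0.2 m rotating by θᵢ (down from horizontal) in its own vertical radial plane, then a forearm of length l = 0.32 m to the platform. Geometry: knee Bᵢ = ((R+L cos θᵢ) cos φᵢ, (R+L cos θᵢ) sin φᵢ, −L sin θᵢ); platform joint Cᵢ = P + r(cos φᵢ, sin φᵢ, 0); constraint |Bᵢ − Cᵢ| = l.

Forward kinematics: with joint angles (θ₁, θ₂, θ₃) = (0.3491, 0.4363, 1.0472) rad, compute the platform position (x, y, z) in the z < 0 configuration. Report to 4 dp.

(0.0494, 0.0699, -0.2277)

centre 1 = (0.3179·cos0.0°, 0.3179·sin0.0°, -0.0684) = (0.3179, 0.0000, -0.0684)
φ2=120.0°: virtual centre (-0.1556, 0.2696, -0.0845), radius l
φ3=240.0°: virtual centre (-0.1150, -0.1992, -0.1732), radius l
|centre ₂|²−|centre ₁|² = -0.0017;  |centre ₃|²−|centre ₁|² = -0.0229
plane₁₂: -0.9471x+0.5391y+-0.0322z = -0.0017
Cramer: x(z) = 0.0154-0.1491z;  y(z) = 0.0239-0.2021z
into |P−centre ₁|² = l²: 1.0631z² + 0.2174z + -0.0056 = 0;  Δ = 0.0712;  z = -0.2277 or 0.0233 → z<0 root = -0.2277
x = 0.0494, y = 0.0699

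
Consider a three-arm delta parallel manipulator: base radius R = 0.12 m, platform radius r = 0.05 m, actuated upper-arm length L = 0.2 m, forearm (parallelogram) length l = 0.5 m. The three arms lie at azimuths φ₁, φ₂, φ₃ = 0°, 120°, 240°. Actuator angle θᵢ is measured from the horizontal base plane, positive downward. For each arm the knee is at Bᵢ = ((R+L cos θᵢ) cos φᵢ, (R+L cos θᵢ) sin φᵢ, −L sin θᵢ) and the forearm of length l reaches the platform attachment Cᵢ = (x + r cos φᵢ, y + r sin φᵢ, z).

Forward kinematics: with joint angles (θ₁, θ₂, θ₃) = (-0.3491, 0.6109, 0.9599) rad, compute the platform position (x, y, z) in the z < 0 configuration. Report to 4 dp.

φ1=0.0°: virtual centre (0.2579, 0.0000, 0.0684), radius l
centre 2 = (0.2338·cos120.0°, 0.2338·sin120.0°, -0.1147) = (-0.1169, 0.2025, -0.1147)
centre 3 = (0.1847·cos240.0°, 0.1847·sin240.0°, -0.1638) = (-0.0924, -0.1600, -0.1638)
|centre ₂|²−|centre ₁|² = -0.0034;  |centre ₃|²−|centre ₁|² = -0.0103
linear system: -0.7497x+0.4050y = -0.0034−-0.3663z; -0.7006x+-0.3199y = -0.0103−-0.4645z
Cramer: x(z) = 0.0100-0.5831z;  y(z) = 0.0102-0.1750z
quadratic in z: (1.3706)z²+(0.1488)z+(-0.1837)=0, √Δ=1.0146 → z ∈ {-0.4244, 0.3159}; z = -0.4244 (taking z<0)
x = 0.2575, y = 0.0844

(0.2575, 0.0844, -0.4244)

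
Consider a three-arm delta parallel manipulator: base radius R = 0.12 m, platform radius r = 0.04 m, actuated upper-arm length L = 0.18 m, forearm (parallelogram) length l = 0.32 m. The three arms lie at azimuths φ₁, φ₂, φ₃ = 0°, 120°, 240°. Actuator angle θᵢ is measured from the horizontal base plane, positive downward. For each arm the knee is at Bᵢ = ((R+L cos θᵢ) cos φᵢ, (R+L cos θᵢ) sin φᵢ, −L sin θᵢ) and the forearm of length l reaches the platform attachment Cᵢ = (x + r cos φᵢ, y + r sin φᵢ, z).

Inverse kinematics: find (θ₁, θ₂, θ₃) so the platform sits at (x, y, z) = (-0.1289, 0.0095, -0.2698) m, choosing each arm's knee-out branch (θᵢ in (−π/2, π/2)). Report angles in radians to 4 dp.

θ₁ = 1.0473, θ₂ = 0.1745, θ₃ = 0.2621

arm 1 (φ=0.0°): x'=-0.1289, y'=0.0095
  A cos θ + B sin θ = C:  0.2089·cos θ + -0.2698·sin θ = -0.1292
  √(A²+B²)=0.3412;  θ1 = -0.9119+1.9592 ≈ 1.0473
rotate P by −φ2: (0.0727, 0.1069, -0.2698)
  e−x'=0.0073;  (l²−L²−(e−x')²−y'²−z²)/2L = -0.0396
  γ=atan2(-0.2698,0.0073)=-1.5437;  ψ=arccos(-0.1469)=1.7182;  θ2=γ+ψ≈0.1745
rotate P by −φ3: (0.0562, -0.1164, -0.2698)
  A=0.0238, B=-0.2698, C=(l²−L²−A²−y'²−z²)/(2L)=-0.0469
  γ=atan2(-0.2698,0.0238)=-1.4829;  ψ=arccos(-0.1733)=1.7450;  θ3=γ+ψ≈0.2621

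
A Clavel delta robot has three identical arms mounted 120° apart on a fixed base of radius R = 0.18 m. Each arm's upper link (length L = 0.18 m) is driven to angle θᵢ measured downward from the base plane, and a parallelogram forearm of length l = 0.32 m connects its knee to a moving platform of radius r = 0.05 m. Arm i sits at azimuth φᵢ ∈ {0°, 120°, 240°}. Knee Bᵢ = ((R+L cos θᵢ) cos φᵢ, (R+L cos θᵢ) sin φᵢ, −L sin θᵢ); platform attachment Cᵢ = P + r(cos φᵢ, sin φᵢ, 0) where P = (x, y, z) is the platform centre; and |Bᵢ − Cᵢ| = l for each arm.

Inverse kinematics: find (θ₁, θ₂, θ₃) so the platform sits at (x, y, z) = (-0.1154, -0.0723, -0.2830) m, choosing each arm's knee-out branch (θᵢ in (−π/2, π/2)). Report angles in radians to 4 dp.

θ₁ = 1.3089, θ₂ = 0.8725, θ₃ = 0.1745

φ1=0.0° → target in arm frame (-0.1154, -0.0723)
  A cos θ + B sin θ = C:  0.2454·cos θ + -0.2830·sin θ = -0.2098
  θ1 = atan2(B,A) + arccos(C/0.3746) = 1.3089
arm 2 (φ=120.0°): x'=-0.0049, y'=0.1361
  e−x'=0.1349;  (l²−L²−(e−x')²−y'²−z²)/2L = -0.1300
  θ2 = atan2(B,A) + arccos(C/0.3135) = 0.8725
arm 3 (φ=240.0°): x'=0.1203, y'=-0.0638
  A cos θ + B sin θ = C:  0.0097·cos θ + -0.2830·sin θ = -0.0396
  √(A²+B²)=0.2832;  θ3 = -1.5366+1.7111 ≈ 0.1745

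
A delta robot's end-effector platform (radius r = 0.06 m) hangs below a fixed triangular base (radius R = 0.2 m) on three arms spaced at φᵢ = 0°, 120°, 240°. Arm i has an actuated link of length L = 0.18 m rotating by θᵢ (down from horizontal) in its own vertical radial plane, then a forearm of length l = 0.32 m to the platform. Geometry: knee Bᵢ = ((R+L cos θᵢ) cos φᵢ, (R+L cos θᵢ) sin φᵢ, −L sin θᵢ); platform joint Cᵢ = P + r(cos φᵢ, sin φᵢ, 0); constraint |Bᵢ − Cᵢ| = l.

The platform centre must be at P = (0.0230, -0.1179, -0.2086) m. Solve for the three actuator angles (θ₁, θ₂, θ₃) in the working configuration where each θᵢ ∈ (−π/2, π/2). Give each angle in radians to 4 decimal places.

θ₁ = 0.5240, θ₂ = 1.2218, θ₃ = -0.0006

arm 1 (φ=0.0°): x'=0.0230, y'=-0.1179
  A=0.1170, B=-0.2086, C=(l²−L²−A²−y'²−z²)/(2L)=-0.0031
  γ=atan2(-0.2086,0.1170)=-1.0596;  ψ=arccos(-0.0128)=1.5836;  θ1=γ+ψ≈0.5240
φ2=120.0° → target in arm frame (-0.1136, 0.0390)
  e−x'=0.2536;  (l²−L²−(e−x')²−y'²−z²)/2L = -0.1093
  √(A²+B²)=0.3284;  θ2 = -0.6883+1.9102 ≈ 1.2218
arm 3 (φ=240.0°): x'=0.0906, y'=0.0789
  A cos θ + B sin θ = C:  0.0494·cos θ + -0.2086·sin θ = 0.0495
  γ=atan2(-0.2086,0.0494)=-1.3383;  ψ=arccos(0.2310)=1.3377;  θ3=γ+ψ≈-0.0006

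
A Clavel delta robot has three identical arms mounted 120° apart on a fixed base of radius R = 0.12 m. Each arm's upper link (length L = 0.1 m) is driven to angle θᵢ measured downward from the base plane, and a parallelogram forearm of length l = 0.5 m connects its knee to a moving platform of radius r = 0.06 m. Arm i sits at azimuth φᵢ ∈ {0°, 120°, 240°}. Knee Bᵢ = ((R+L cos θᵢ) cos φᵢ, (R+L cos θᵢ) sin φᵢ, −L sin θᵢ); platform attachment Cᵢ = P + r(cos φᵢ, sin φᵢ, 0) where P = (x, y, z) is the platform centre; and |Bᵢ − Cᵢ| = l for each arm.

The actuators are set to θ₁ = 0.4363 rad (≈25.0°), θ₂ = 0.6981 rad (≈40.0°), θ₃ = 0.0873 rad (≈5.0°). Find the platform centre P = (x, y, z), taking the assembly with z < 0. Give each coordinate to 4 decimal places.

(-0.0072, -0.1140, -0.5028)

arm 1 at φ=0.0°: (R−r)+L cos θ1 = 0.1506;  S1 = (0.1506, 0.0000, -0.0423)
φ2=120.0°: virtual centre (-0.0683, 0.1183, -0.0643), radius l
S3 = (0.1596·cos240.0°, 0.1596·sin240.0°, -0.0087) = (-0.0798, -0.1382, -0.0087)
|S₂|²−|S₁|² = -0.0017;  |S₃|²−|S₁|² = 0.0011
linear system: -0.4379x+0.2366y = -0.0017−-0.0440z; -0.4609x+-0.2765y = 0.0011−0.0671z
det = 0.2301;  x = 0.0009+0.0161z,  y = -0.0054+0.2158z
into |P−S₁|² = l²: 1.0468z² + 0.0774z + -0.2258 = 0;  Δ = 0.9514;  z = -0.5028 or 0.4289 → z<0 root = -0.5028
x = -0.0072, y = -0.1140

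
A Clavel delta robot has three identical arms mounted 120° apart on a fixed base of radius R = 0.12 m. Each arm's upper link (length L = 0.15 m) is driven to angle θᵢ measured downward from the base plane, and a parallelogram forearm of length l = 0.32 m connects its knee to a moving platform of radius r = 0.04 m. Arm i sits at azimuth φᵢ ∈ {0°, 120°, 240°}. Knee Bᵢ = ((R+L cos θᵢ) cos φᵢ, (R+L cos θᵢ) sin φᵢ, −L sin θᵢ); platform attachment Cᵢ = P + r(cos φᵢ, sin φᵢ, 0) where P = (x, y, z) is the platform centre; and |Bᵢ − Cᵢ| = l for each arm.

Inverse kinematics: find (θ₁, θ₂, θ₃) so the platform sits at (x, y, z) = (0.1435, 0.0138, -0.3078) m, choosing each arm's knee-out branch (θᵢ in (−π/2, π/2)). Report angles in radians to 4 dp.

θ₁ = 0.0001, θ₂ = 0.9600, θ₃ = 1.0472

arm 1 (φ=0.0°): x'=0.1435, y'=0.0138
  A cos θ + B sin θ = C:  -0.0635·cos θ + -0.3078·sin θ = -0.0635
  θ1 = atan2(B,A) + arccos(C/0.3143) = 0.0001
rotate P by −φ2: (-0.0598, -0.1312, -0.3078)
  A cos θ + B sin θ = C:  0.1398·cos θ + -0.3078·sin θ = -0.1720
  γ=atan2(-0.3078,0.1398)=-1.1445;  ψ=arccos(-0.5087)=2.1045;  θ2=γ+ψ≈0.9600
arm 3 (φ=240.0°): x'=-0.0837, y'=0.1174
  e−x'=0.1637;  (l²−L²−(e−x')²−y'²−z²)/2L = -0.1847
  √(A²+B²)=0.3486;  θ3 = -1.0820+2.1292 ≈ 1.0472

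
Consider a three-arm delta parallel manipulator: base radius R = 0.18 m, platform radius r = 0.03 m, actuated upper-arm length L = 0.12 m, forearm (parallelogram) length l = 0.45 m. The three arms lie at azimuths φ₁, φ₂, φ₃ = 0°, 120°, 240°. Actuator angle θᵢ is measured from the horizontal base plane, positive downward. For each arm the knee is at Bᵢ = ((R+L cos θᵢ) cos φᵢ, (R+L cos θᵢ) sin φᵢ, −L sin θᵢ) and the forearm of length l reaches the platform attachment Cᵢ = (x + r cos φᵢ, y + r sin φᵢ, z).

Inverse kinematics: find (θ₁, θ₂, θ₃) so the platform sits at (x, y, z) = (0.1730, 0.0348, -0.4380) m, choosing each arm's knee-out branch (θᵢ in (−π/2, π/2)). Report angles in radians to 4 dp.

θ₁ = -0.0003, θ₂ = 1.1339, θ₃ = 1.3958

arm 1 (φ=0.0°): x'=0.1730, y'=0.0348
  A cos θ + B sin θ = C:  -0.0230·cos θ + -0.4380·sin θ = -0.0229
  γ=atan2(-0.4380,-0.0230)=-1.6233;  ψ=arccos(-0.0521)=1.6229;  θ1=γ+ψ≈-0.0003
φ2=120.0° → target in arm frame (-0.0564, -0.1672)
  A=0.2064, B=-0.4380, C=(l²−L²−A²−y'²−z²)/(2L)=-0.3096
  θ2 = atan2(B,A) + arccos(C/0.4842) = 1.1339
φ3=240.0° → target in arm frame (-0.1166, 0.1324)
  e−x'=0.2666;  (l²−L²−(e−x')²−y'²−z²)/2L = -0.3849
  θ3 = atan2(B,A) + arccos(C/0.5128) = 1.3958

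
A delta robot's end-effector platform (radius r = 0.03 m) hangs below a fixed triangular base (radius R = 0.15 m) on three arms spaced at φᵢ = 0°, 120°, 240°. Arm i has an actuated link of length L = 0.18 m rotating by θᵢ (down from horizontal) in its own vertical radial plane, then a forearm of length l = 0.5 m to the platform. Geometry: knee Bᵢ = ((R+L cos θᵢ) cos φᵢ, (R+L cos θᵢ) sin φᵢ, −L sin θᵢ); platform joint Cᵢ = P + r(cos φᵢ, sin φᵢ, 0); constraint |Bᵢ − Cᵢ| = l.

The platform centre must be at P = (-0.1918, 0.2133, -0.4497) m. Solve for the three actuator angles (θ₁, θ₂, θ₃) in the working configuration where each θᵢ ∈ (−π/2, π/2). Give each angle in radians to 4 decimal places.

arm 1 (φ=0.0°): x'=-0.1918, y'=0.2133
  e−x'=0.3118;  (l²−L²−(e−x')²−y'²−z²)/2L = -0.3537
  γ=atan2(-0.4497,0.3118)=-0.9645;  ψ=arccos(-0.6464)=2.2737;  θ1=γ+ψ≈1.3091
arm 2 (φ=120.0°): x'=0.2806, y'=0.0595
  e−x'=-0.1606;  (l²−L²−(e−x')²−y'²−z²)/2L = -0.0388
  θ2 = atan2(B,A) + arccos(C/0.4775) = -0.2617
φ3=240.0° → target in arm frame (-0.0888, -0.2728)
  e−x'=0.2088;  (l²−L²−(e−x')²−y'²−z²)/2L = -0.2851
  γ=atan2(-0.4497,0.2088)=-1.1361;  ψ=arccos(-0.5750)=2.1834;  θ3=γ+ψ≈1.0473

θ₁ = 1.3091, θ₂ = -0.2617, θ₃ = 1.0473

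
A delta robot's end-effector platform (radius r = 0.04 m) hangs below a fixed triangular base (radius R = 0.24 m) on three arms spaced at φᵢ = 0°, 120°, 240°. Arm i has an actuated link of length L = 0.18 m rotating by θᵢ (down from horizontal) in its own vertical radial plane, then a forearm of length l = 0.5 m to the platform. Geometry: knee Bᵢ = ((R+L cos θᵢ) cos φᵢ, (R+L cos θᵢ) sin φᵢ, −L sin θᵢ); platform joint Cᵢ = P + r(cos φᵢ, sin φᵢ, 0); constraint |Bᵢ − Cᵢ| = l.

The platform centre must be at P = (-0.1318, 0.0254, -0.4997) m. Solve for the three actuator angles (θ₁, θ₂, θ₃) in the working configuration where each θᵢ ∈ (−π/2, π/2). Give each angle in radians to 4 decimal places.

φ1=0.0° → target in arm frame (-0.1318, 0.0254)
  e−x'=0.3318;  (l²−L²−(e−x')²−y'²−z²)/2L = -0.3968
  γ=atan2(-0.4997,0.3318)=-0.9846;  ψ=arccos(-0.6615)=2.2936;  θ1=γ+ψ≈1.3089
arm 2 (φ=120.0°): x'=0.0879, y'=0.1014
  A cos θ + B sin θ = C:  0.1121·cos θ + -0.4997·sin θ = -0.1527
  θ2 = atan2(B,A) + arccos(C/0.5121) = 0.5234
φ3=240.0° → target in arm frame (0.0439, -0.1268)
  A cos θ + B sin θ = C:  0.1561·cos θ + -0.4997·sin θ = -0.2015
  θ3 = atan2(B,A) + arccos(C/0.5235) = 0.6980

θ₁ = 1.3089, θ₂ = 0.5234, θ₃ = 0.6980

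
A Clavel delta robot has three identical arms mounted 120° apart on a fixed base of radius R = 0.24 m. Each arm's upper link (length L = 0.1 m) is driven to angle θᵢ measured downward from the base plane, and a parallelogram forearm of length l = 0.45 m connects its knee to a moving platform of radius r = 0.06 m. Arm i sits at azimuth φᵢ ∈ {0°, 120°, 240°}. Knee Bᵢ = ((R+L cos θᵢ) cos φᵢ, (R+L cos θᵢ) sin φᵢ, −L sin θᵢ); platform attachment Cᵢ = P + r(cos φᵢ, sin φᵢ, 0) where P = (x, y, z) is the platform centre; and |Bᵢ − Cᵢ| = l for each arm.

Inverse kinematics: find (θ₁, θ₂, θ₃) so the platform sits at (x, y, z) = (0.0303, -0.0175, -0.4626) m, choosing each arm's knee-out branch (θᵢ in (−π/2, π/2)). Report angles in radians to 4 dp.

φ1=0.0° → target in arm frame (0.0303, -0.0175)
  A cos θ + B sin θ = C:  0.1497·cos θ + -0.4626·sin θ = -0.2211
  √(A²+B²)=0.4862;  θ1 = -1.2578+2.0428 ≈ 0.7850
rotate P by −φ2: (-0.0303, -0.0175, -0.4626)
  A cos θ + B sin θ = C:  0.2103·cos θ + -0.4626·sin θ = -0.3302
  √(A²+B²)=0.5082;  θ2 = -1.1441+2.2780 ≈ 1.1339
φ3=240.0° → target in arm frame (0.0000, 0.0350)
  e−x'=0.1800;  (l²−L²−(e−x')²−y'²−z²)/2L = -0.2756
  γ=atan2(-0.4626,0.1800)=-1.1997;  ψ=arccos(-0.5552)=2.1594;  θ3=γ+ψ≈0.9597

θ₁ = 0.7850, θ₂ = 1.1339, θ₃ = 0.9597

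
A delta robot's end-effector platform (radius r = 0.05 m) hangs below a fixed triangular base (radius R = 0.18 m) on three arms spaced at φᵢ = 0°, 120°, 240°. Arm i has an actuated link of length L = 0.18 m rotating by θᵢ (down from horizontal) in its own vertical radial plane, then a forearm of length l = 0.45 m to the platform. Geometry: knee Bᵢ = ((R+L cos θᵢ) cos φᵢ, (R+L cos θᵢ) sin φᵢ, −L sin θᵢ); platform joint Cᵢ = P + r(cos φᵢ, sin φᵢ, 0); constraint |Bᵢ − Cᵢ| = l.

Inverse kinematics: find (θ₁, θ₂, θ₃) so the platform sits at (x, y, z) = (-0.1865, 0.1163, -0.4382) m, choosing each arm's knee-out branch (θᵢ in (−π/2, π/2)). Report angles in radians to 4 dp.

θ₁ = 1.3966, θ₂ = 0.0873, θ₃ = 0.8729

φ1=0.0° → target in arm frame (-0.1865, 0.1163)
  e−x'=0.3165;  (l²−L²−(e−x')²−y'²−z²)/2L = -0.3767
  θ1 = atan2(B,A) + arccos(C/0.5405) = 1.3966
φ2=120.0° → target in arm frame (0.1940, 0.1034)
  e−x'=-0.0640;  (l²−L²−(e−x')²−y'²−z²)/2L = -0.1019
  θ2 = atan2(B,A) + arccos(C/0.4428) = 0.0873
φ3=240.0° → target in arm frame (-0.0075, -0.2197)
  A=0.1375, B=-0.4382, C=(l²−L²−A²−y'²−z²)/(2L)=-0.2474
  γ=atan2(-0.4382,0.1375)=-1.2668;  ψ=arccos(-0.5387)=2.1397;  θ3=γ+ψ≈0.8729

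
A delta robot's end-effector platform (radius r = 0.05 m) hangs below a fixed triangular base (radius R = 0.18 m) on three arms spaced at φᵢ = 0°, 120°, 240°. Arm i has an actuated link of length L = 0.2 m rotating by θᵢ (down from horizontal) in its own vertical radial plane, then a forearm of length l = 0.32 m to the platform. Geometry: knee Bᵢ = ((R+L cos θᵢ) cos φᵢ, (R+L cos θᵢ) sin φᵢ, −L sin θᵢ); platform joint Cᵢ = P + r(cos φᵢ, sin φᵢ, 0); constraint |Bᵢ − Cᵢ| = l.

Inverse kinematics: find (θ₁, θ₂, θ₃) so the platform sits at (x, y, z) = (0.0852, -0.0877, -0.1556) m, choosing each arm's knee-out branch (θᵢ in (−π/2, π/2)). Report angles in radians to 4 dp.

θ₁ = -0.1751, θ₂ = 1.2217, θ₃ = 0.3495

φ1=0.0° → target in arm frame (0.0852, -0.0877)
  e−x'=0.0448;  (l²−L²−(e−x')²−y'²−z²)/2L = 0.0712
  √(A²+B²)=0.1619;  θ1 = -1.2905+1.1153 ≈ -0.1751
rotate P by −φ2: (-0.1186, -0.0299, -0.1556)
  e−x'=0.2486;  (l²−L²−(e−x')²−y'²−z²)/2L = -0.0612
  γ=atan2(-0.1556,0.2486)=-0.5593;  ψ=arccos(-0.2087)=1.7811;  θ2=γ+ψ≈1.2217
rotate P by −φ3: (0.0334, 0.1176, -0.1556)
  A=0.0966, B=-0.1556, C=(l²−L²−A²−y'²−z²)/(2L)=0.0375
  √(A²+B²)=0.1832;  θ3 = -1.0150+1.3645 ≈ 0.3495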